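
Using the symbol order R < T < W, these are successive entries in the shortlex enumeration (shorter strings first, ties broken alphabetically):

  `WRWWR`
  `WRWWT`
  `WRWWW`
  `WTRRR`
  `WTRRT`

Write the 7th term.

Advancing 2 positions from WTRRT through WTRRT → WTRRW reaches term 7.

WTRTR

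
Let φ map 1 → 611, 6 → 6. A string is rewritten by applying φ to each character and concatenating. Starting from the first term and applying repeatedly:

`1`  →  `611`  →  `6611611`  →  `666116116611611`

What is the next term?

Replace each of the 15 characters of 666116116611611 in place — 6 6 6 611 611 6 611 611 6 6 611 611 6 611 611 — and concatenate.

6666116116611611666116116611611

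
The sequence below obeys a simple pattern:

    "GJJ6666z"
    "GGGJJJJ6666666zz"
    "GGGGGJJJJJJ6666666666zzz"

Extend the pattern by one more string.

GGGGGGGJJJJJJJJ6666666666666zzzz

Each string has the form G^{2n-1} J^{2n} 6^{3n+1} z^{n} (n = 1, 2, …).
For the next term, n = 4, so the run lengths are 7, 8, 13, 4.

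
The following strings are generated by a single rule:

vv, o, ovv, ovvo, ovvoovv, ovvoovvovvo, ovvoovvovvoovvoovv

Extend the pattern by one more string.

ovvoovvovvoovvoovvovvoovvovvo

Each term (from the third on) is the previous term followed by the one before it: term 3 = o·vv = ovv.
The next term joins ovvoovvovvoovvoovv and ovvoovvovvo.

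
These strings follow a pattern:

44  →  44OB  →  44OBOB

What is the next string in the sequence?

44OBOBOB

Each term is the previous one with OB appended.
So the next term is 44OBOB·OB.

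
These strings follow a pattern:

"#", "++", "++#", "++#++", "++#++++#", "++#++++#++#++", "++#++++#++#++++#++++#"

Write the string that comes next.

From term 3 onward, concatenate the last term with the second-to-last: ++·# = ++#, ++#·++ = ++#++, …
The next term joins ++#++++#++#++++#++++# and ++#++++#++#++.

++#++++#++#++++#++++#++#++++#++#++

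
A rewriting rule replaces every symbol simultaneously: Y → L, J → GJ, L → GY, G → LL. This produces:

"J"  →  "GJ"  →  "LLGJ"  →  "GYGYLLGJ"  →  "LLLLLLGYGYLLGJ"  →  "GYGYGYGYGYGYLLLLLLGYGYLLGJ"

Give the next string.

Rewriting the 26 symbols of GYGYGYGYGYGYLLLLLLGYGYLLGJ one by one yields LL L LL L LL L LL L LL L LL L GY GY GY GY GY GY LL L LL L GY GY LL GJ; concatenated:

LLLLLLLLLLLLLLLLLLGYGYGYGYGYGYLLLLLLGYGYLLGJ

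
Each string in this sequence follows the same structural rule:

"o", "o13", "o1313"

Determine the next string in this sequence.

Every step adds 13 to the end: s(k+1) = s(k)·13.
So the next term is o1313·13.

o131313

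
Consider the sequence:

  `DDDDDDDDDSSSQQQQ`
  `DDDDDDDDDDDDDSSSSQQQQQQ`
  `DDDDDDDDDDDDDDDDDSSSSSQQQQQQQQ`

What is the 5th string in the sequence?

Each string has the form D^{4n+1} S^{n+1} Q^{2n}, where the shown terms are n = 2, 3, 4.
Setting n = 6 gives 25, 7, 12 characters in each block.

DDDDDDDDDDDDDDDDDDDDDDDDDSSSSSSSQQQQQQQQQQQQ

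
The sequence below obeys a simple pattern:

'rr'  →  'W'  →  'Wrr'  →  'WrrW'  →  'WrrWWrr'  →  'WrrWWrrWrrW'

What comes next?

From term 3 onward, concatenate the last term with the second-to-last: W·rr = Wrr, Wrr·W = WrrW, …
So term 7 is WrrWWrrWrrW·WrrWWrr.

WrrWWrrWrrWWrrWWrr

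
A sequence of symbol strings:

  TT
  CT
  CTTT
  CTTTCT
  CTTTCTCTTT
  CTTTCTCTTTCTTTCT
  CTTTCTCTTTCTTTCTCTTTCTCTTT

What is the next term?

CTTTCTCTTTCTTTCTCTTTCTCTTTCTTTCTCTTTCTTTCT

From term 3 onward, concatenate the last term with the second-to-last: CT·TT = CTTT, CTTT·CT = CTTTCT, …
Continuing: CTTTCTCTTTCTTTCTCTTTCTCTTT · CTTTCTCTTTCTTTCT gives term 8.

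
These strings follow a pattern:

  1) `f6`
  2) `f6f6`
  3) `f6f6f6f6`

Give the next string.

Each string is two copies of the previous one concatenated.
Doubling f6f6f6f6:

f6f6f6f6f6f6f6f6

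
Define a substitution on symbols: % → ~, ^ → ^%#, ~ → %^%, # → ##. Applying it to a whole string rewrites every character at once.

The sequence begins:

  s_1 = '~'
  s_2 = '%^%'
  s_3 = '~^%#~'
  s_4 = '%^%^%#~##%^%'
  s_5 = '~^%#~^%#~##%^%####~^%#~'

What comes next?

φ(~^%#~^%#~##%^%####~^%#~) expands symbol-by-symbol to %^% ^%# ~ ## %^% ^%# ~ ## %^% ## ## ~ ^%# ~ ## ## ## ## %^% ^%# ~ ## %^%; joining the 23 pieces gives the next term.

%^%^%#~##%^%^%#~##%^%####~^%#~########%^%^%#~##%^%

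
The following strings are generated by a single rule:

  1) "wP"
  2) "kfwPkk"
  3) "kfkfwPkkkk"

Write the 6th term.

s(k+1) = kf·s(k)·kk, so each term gains kf as a prefix and kk as a suffix.
From kfkfwPkkkk, 3 further steps: kfkfwPkkkk → kfkfkfwPkkkkkk → kfkfkfkfwPkkkkkkkk → (answer).

kfkfkfkfkfwPkkkkkkkkkk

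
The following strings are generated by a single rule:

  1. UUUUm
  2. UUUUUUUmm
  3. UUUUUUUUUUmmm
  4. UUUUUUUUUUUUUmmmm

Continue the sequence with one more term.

UUUUUUUUUUUUUUUUmmmmm

The n-th term is 3n+1 U's then n m's (n = 1, 2, …).
Setting n = 5 gives 16, 5 characters in each block.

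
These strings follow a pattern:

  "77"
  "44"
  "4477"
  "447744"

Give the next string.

Each term (from the third on) is the previous term followed by the one before it: term 3 = 44·77 = 4477.
The next term joins 447744 and 4477.

4477444477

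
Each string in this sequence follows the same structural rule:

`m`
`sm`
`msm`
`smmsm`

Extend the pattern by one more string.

From term 3 onward, concatenate the second-to-last term with the last: m·sm = msm, sm·msm = smmsm, …
The next term joins msm and smmsm.

msmsmmsm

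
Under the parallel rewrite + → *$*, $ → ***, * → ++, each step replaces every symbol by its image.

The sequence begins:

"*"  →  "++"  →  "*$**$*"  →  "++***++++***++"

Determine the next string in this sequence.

Rewriting the 14 symbols of ++***++++***++ one by one yields *$* *$* ++ ++ ++ *$* *$* *$* *$* ++ ++ ++ *$* *$*; concatenated:

*$**$*++++++*$**$**$**$*++++++*$**$*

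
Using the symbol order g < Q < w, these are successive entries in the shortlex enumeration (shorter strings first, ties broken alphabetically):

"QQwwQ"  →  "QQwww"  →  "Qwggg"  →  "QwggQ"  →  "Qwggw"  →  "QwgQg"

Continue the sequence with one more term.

Treat QwgQg as a base-3 numeral over the given alphabet and add one, carrying through any trailing w's.

QwgQQ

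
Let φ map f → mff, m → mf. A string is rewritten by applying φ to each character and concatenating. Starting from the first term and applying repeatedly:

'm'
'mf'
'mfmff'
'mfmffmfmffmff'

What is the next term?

Applying the rule to each of the 13 symbols of mfmffmfmffmff gives the pieces mf mff mf mff mff mf mff mf mff mff mf mff mff, which concatenate to the answer.

mfmffmfmffmffmfmffmfmffmffmfmffmff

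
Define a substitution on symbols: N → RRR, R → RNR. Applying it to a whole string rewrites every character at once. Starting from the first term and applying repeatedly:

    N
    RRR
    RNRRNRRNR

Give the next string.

Rewriting each symbol of RNRRNRRNR: R→RNR, N→RRR, R→RNR, R→RNR, N→RRR, R→RNR, R→RNR, N→RRR, R→RNR, which concatenates to RNR RRR RNR RNR RRR RNR RNR RRR RNR.

RNRRRRRNRRNRRRRRNRRNRRRRRNR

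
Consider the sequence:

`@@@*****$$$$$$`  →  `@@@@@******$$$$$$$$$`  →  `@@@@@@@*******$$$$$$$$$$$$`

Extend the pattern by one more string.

@@@@@@@@@********$$$$$$$$$$$$$$$

Reading off run lengths: @ runs 3, 5, 7; * runs 5, 6, 7; $ runs 6, 9, 12 — each is linear in n, where the shown terms are n = 2, 3, 4.
At n = 5 the blocks have lengths 9, 8, 15.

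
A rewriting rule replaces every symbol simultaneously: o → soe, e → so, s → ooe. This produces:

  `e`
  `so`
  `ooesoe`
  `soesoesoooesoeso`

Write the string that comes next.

Rewriting the 16 symbols of soesoesoooesoeso one by one yields ooe soe so ooe soe so ooe soe soe soe so ooe soe so ooe soe; concatenated:

ooesoesoooesoesoooesoesoesoesoooesoesoooesoe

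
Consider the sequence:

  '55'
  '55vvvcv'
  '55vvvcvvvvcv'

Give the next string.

55vvvcvvvvcvvvvcv

The strings grow by a fixed suffix vvvcv each time.
One more step from 55vvvcvvvvcv gives the answer.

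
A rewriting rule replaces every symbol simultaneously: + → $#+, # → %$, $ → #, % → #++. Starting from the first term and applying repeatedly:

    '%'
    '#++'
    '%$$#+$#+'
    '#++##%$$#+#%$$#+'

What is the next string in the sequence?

%$$#+$#+%$%$#++##%$$#+%$#++##%$$#+

φ(#++##%$$#+#%$$#+) expands symbol-by-symbol to %$ $#+ $#+ %$ %$ #++ # # %$ $#+ %$ #++ # # %$ $#+; joining the 16 pieces gives the next term.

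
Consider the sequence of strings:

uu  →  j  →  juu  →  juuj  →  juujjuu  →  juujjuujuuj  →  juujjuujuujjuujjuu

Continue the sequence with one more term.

From term 3 onward, concatenate the last term with the second-to-last: j·uu = juu, juu·j = juuj, …
The next term joins juujjuujuujjuujjuu and juujjuujuuj.

juujjuujuujjuujjuujuujjuujuuj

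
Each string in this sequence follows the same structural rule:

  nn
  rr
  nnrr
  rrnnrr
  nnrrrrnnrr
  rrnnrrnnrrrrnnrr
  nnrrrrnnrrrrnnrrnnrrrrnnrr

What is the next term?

rrnnrrnnrrrrnnrrnnrrrrnnrrrrnnrrnnrrrrnnrr

From term 3 onward, concatenate the second-to-last term with the last: nn·rr = nnrr, rr·nnrr = rrnnrr, …
So term 8 is rrnnrrnnrrrrnnrr·nnrrrrnnrrrrnnrrnnrrrrnnrr.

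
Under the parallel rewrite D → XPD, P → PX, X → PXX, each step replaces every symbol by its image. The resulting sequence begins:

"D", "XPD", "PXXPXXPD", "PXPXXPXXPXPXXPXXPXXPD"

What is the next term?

Rewriting the 21 symbols of PXPXXPXXPXPXXPXXPXXPD one by one yields PX PXX PX PXX PXX PX PXX PXX PX PXX PX PXX PXX PX PXX PXX PX PXX PXX PX XPD; concatenated:

PXPXXPXPXXPXXPXPXXPXXPXPXXPXPXXPXXPXPXXPXXPXPXXPXXPXXPD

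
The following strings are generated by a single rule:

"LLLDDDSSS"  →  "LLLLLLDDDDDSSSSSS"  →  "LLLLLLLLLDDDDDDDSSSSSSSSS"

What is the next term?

Each string has the form L^{3n} D^{2n+1} S^{3n} (n = 1, 2, …).
Setting n = 4 gives 12, 9, 12 characters in each block.

LLLLLLLLLLLLDDDDDDDDDSSSSSSSSSSSS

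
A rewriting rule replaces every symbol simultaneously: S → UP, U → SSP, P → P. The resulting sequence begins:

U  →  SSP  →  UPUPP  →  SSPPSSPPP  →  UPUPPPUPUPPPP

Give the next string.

SSPPSSPPPPSSPPSSPPPPP

Applying the rule to each of the 13 symbols of UPUPPPUPUPPPP gives the pieces SSP P SSP P P P SSP P SSP P P P P, which concatenate to the answer.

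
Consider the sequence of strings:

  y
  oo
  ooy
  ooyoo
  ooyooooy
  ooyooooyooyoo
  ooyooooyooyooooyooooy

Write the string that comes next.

This is a Fibonacci-style word recurrence s(k) = s(k−1)·s(k−2): e.g. oo·y = ooy.
Continuing: ooyooooyooyooooyooooy · ooyooooyooyoo gives term 8.

ooyooooyooyooooyooooyooyooooyooyoo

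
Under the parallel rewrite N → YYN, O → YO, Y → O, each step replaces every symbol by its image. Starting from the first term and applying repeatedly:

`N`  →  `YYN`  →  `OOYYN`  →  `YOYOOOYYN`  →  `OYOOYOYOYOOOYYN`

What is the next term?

Applying the rule to each of the 15 symbols of OYOOYOYOYOOOYYN gives the pieces YO O YO YO O YO O YO O YO YO YO O O YYN, which concatenate to the answer.

YOOYOYOOYOOYOOYOYOYOOOYYN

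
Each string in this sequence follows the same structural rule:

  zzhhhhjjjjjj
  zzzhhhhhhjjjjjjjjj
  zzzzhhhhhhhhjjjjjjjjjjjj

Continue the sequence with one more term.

zzzzzhhhhhhhhhhjjjjjjjjjjjjjjj

Reading off run lengths: z runs 2, 3, 4; h runs 4, 6, 8; j runs 6, 9, 12 — each is linear in n, where the shown terms are n = 2, 3, 4.
Setting n = 5 gives 5, 10, 15 characters in each block.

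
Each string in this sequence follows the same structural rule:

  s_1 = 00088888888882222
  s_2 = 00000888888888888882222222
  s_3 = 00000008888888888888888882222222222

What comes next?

00000000088888888888888888888882222222222222

The n-th term is 2n-1 0's then 4n+2 8's then 3n-2 2's, where the shown terms are n = 2, 3, 4.
Setting n = 5 gives 9, 22, 13 characters in each block.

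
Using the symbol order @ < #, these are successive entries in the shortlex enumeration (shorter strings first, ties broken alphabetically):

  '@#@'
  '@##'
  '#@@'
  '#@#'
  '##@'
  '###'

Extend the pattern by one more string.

### is the last string of length 3, so the next is the first of length 4: @ repeated 4 times.

@@@@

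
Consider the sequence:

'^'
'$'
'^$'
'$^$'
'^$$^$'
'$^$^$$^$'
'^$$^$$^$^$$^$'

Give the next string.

$^$^$$^$^$$^$$^$^$$^$

From term 3 onward, concatenate the second-to-last term with the last: ^·$ = ^$, $·^$ = $^$, …
Continuing: $^$^$$^$ · ^$$^$$^$^$$^$ gives term 8.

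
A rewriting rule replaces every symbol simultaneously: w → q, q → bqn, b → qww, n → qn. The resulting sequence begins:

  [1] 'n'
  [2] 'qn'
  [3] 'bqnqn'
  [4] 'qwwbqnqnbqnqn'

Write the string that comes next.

bqnqqqwwbqnqnbqnqnqwwbqnqnbqnqn

Replace each of the 13 characters of qwwbqnqnbqnqn in place — bqn q q qww bqn qn bqn qn qww bqn qn bqn qn — and concatenate.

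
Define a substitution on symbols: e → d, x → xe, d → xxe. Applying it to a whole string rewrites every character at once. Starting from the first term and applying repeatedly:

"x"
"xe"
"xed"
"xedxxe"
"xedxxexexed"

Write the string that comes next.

Apply φ to xedxxexexed symbol by symbol: x→xe, e→d, d→xxe, x→xe, x→xe, e→d, x→xe, e→d, x→xe, e→d, d→xxe; joined: xe d xxe xe xe d xe d xe d xxe.

xedxxexexedxedxedxxe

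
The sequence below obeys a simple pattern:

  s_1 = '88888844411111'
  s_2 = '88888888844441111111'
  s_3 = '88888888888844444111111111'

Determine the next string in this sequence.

88888888888888844444411111111111

The n-th term is 3n 8's then n+1 4's then 2n+1 1's, where the shown terms are n = 2, 3, 4.
At n = 5 the blocks have lengths 15, 6, 11.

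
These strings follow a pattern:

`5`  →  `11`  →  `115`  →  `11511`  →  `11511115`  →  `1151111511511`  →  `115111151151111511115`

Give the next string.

1151111511511115111151151111511511

Each term (from the third on) is the previous term followed by the one before it: term 3 = 11·5 = 115.
Continuing: 115111151151111511115 · 1151111511511 gives term 8.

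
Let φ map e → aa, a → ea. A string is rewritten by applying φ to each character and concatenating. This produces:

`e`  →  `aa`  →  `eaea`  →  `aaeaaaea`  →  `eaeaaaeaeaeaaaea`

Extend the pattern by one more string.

aaeaaaeaeaeaaaeaaaeaaaeaeaeaaaea

φ(eaeaaaeaeaeaaaea) expands symbol-by-symbol to aa ea aa ea ea ea aa ea aa ea aa ea ea ea aa ea; joining the 16 pieces gives the next term.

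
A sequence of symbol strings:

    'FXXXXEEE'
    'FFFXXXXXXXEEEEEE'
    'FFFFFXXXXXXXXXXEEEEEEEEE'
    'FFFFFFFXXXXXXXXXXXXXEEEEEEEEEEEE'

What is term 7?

The n-th term is 2n-1 F's then 3n+1 X's then 3n E's (n = 1, 2, …).
At n = 7 the blocks have lengths 13, 22, 21.

FFFFFFFFFFFFFXXXXXXXXXXXXXXXXXXXXXXEEEEEEEEEEEEEEEEEEEEE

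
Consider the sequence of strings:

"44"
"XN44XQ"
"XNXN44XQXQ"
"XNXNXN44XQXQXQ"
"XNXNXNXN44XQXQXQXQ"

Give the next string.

s(k+1) = XN·s(k)·XQ, so each term gains XN as a prefix and XQ as a suffix.
Applying this once more to XNXNXNXN44XQXQXQXQ:

XNXNXNXNXN44XQXQXQXQXQ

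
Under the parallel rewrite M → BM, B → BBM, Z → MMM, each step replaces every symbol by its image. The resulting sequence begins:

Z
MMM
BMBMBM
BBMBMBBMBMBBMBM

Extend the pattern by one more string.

Replace each of the 15 characters of BBMBMBBMBMBBMBM in place — BBM BBM BM BBM BM BBM BBM BM BBM BM BBM BBM BM BBM BM — and concatenate.

BBMBBMBMBBMBMBBMBBMBMBBMBMBBMBBMBMBBMBM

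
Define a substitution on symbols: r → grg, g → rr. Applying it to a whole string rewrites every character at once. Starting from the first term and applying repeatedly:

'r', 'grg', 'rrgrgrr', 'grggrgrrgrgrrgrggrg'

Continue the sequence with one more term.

φ(grggrgrrgrgrrgrggrg) expands symbol-by-symbol to rr grg rr rr grg rr grg grg rr grg rr grg grg rr grg rr rr grg rr; joining the 19 pieces gives the next term.

rrgrgrrrrgrgrrgrggrgrrgrgrrgrggrgrrgrgrrrrgrgrr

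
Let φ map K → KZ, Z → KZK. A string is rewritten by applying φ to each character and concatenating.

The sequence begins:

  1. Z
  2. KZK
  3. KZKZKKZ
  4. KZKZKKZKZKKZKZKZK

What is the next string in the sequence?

Rewriting the 17 symbols of KZKZKKZKZKKZKZKZK one by one yields KZ KZK KZ KZK KZ KZ KZK KZ KZK KZ KZ KZK KZ KZK KZ KZK KZ; concatenated:

KZKZKKZKZKKZKZKZKKZKZKKZKZKZKKZKZKKZKZKKZ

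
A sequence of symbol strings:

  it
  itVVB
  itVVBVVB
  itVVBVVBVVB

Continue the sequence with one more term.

The strings grow by a fixed suffix VVB each time.
Applying this once more to itVVBVVBVVB:

itVVBVVBVVBVVB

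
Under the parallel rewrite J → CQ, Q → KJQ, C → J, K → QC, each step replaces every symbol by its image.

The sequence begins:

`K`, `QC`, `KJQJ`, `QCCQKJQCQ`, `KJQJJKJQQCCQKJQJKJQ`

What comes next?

QCCQKJQCQCQQCCQKJQKJQJJKJQQCCQKJQCQQCCQKJQ

Replace each of the 19 characters of KJQJJKJQQCCQKJQJKJQ in place — QC CQ KJQ CQ CQ QC CQ KJQ KJQ J J KJQ QC CQ KJQ CQ QC CQ KJQ — and concatenate.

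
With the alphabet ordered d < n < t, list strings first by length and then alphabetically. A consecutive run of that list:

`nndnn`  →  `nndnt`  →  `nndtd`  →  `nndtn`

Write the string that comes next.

nndtt

The successor of nndtn increments the rightmost position that isn't already t and resets every position after it to d.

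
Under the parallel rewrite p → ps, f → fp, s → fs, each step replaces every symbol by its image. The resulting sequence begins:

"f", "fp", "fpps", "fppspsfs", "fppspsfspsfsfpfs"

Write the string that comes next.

Rewriting the 16 symbols of fppspsfspsfsfpfs one by one yields fp ps ps fs ps fs fp fs ps fs fp fs fp ps fp fs; concatenated:

fppspsfspsfsfpfspsfsfpfsfppsfpfs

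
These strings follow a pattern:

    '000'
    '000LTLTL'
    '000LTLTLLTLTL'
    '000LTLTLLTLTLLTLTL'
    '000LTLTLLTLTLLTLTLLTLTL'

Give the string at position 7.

000LTLTLLTLTLLTLTLLTLTLLTLTLLTLTL

Every step adds LTLTL to the end: s(k+1) = s(k)·LTLTL.
From 000LTLTLLTLTLLTLTLLTLTL, 2 further steps: 000LTLTLLTLTLLTLTLLTLTL → 000LTLTLLTLTLLTLTLLTLTLLTLTL → (answer).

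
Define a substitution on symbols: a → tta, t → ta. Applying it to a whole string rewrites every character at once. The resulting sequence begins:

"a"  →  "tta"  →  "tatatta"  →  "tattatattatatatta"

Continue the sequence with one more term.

Replace each of the 17 characters of tattatattatatatta in place — ta tta ta ta tta ta tta ta ta tta ta tta ta tta ta ta tta — and concatenate.

tattatatattatattatatattatattatattatatatta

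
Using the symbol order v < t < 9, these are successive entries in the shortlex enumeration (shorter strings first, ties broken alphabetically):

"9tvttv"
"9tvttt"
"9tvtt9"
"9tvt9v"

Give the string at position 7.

Advancing 3 positions from 9tvt9v through 9tvt9v → 9tvt9t → 9tvt99 reaches term 7.

9tv9vv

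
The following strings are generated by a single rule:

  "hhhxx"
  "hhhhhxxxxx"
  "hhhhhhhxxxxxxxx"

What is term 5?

hhhhhhhhhhhxxxxxxxxxxxxxx

The n-th term is 2n+1 h's then 3n-1 x's (n = 1, 2, …).
At n = 5 the blocks have lengths 11, 14.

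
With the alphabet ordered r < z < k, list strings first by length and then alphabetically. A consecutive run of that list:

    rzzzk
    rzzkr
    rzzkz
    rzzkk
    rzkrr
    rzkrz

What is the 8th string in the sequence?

Advancing 2 positions from rzkrz through rzkrz → rzkrk reaches term 8.

rzkzr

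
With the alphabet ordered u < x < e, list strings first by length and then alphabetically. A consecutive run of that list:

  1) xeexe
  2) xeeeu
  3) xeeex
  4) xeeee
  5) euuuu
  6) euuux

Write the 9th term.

euuxx

Continuing the enumeration 3 steps past euuux: euuux → euuue → euuxu → (answer).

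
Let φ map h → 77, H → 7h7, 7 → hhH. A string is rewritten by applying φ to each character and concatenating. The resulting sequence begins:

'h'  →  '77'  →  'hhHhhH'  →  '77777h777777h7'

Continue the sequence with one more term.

hhHhhHhhHhhHhhH77hhHhhHhhHhhHhhHhhH77hhH

Applying the rule to each of the 14 symbols of 77777h777777h7 gives the pieces hhH hhH hhH hhH hhH 77 hhH hhH hhH hhH hhH hhH 77 hhH, which concatenate to the answer.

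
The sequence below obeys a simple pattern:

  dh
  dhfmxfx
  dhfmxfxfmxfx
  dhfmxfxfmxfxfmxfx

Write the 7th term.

dhfmxfxfmxfxfmxfxfmxfxfmxfxfmxfx

Every step adds fmxfx to the end: s(k+1) = s(k)·fmxfx.
From dhfmxfxfmxfxfmxfx, 3 further steps: dhfmxfxfmxfxfmxfx → dhfmxfxfmxfxfmxfxfmxfx → dhfmxfxfmxfxfmxfxfmxfxfmxfx → (answer).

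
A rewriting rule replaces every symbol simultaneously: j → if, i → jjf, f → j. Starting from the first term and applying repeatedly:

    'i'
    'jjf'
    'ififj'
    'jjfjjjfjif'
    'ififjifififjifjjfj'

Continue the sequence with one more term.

jjfjjjfjifjjfjjjfjjjfjifjjfjififjif

Replace each of the 18 characters of ififjifififjifjjfj in place — jjf j jjf j if jjf j jjf j jjf j if jjf j if if j if — and concatenate.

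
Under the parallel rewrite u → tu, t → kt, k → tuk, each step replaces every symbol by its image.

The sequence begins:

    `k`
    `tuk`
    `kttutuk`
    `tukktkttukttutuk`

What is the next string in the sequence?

kttutuktukkttukktkttutukktkttukttutuk

φ(tukktkttukttutuk) expands symbol-by-symbol to kt tu tuk tuk kt tuk kt kt tu tuk kt kt tu kt tu tuk; joining the 16 pieces gives the next term.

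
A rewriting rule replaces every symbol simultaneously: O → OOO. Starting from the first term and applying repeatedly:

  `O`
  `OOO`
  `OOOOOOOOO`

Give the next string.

OOOOOOOOOOOOOOOOOOOOOOOOOOO

Rewriting each symbol of OOOOOOOOO: O→OOO, O→OOO, O→OOO, O→OOO, O→OOO, O→OOO, O→OOO, O→OOO, O→OOO, which concatenates to OOO OOO OOO OOO OOO OOO OOO OOO OOO.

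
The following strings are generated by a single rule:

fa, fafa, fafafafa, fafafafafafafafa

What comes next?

Every step duplicates the string.
So the next term is two copies of fafafafafafafafa.

fafafafafafafafafafafafafafafafa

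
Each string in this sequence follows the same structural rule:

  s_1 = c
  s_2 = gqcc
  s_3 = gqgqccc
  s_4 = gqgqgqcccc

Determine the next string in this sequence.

gqgqgqgqccccc

Every step adds gq to the front and c to the end of the previous string.
So the next term is gq·gqgqgqcccc·c.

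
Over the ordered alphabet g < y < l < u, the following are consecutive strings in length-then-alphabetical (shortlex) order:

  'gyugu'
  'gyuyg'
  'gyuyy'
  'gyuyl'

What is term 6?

gyulg

Advancing 2 positions from gyuyl through gyuyl → gyuyu reaches term 6.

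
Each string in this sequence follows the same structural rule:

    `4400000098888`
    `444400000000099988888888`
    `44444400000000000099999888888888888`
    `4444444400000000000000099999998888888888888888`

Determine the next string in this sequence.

Term n consists of 2n 4's, followed by 3n+3 0's, followed by 2n-1 9's, followed by 4n 8's (n = 1, 2, …).
At n = 5 the blocks have lengths 10, 18, 9, 20.

444444444400000000000000000099999999988888888888888888888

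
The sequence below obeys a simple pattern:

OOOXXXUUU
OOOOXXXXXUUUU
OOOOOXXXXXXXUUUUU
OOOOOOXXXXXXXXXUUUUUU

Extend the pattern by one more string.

OOOOOOOXXXXXXXXXXXUUUUUUU

Term n consists of n+1 O's, followed by 2n-1 X's, followed by n+1 U's, where the shown terms are n = 2, 3, 4, 5.
Setting n = 6 gives 7, 11, 7 characters in each block.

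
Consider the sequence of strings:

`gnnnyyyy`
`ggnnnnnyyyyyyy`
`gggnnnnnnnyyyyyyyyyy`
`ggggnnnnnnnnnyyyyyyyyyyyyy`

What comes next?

Term n consists of n g's, followed by 2n+1 n's, followed by 3n+1 y's (n = 1, 2, …).
Setting n = 5 gives 5, 11, 16 characters in each block.

gggggnnnnnnnnnnnyyyyyyyyyyyyyyyy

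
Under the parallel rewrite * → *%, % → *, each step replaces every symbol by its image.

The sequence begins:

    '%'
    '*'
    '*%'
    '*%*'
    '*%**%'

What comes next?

*%**%*%*

Rewriting each symbol of *%**%: *→*%, %→*, *→*%, *→*%, %→*, which concatenates to *% * *% *% *.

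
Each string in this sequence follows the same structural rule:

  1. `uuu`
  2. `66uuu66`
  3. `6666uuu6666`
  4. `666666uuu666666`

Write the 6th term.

s(k+1) = 66·s(k)·66, so each term gains 66 as a prefix and 66 as a suffix.
From 666666uuu666666, 2 further steps: 666666uuu666666 → 66666666uuu66666666 → (answer).

6666666666uuu6666666666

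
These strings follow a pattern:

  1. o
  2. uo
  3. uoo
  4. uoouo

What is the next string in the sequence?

uoououoo

Each term (from the third on) is the previous term followed by the one before it: term 3 = uo·o = uoo.
Continuing: uoouo · uoo gives term 5.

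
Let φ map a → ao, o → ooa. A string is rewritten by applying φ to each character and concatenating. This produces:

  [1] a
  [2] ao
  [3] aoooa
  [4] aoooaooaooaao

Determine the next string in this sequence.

φ(aoooaooaooaao) expands symbol-by-symbol to ao ooa ooa ooa ao ooa ooa ao ooa ooa ao ao ooa; joining the 13 pieces gives the next term.

aoooaooaooaaoooaooaaoooaooaaoaoooa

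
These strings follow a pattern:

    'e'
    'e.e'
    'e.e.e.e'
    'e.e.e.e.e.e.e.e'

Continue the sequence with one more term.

e.e.e.e.e.e.e.e.e.e.e.e.e.e.e.e

Every step duplicates the string with '.' between the halves.
One more doubling of e.e.e.e.e.e.e.e gives the answer.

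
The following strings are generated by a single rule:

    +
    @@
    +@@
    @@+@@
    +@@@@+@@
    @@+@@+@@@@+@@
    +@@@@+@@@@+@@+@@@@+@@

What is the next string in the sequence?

Each term (from the third on) is the two preceding terms concatenated in order: term 3 = +·@@ = +@@.
Continuing: @@+@@+@@@@+@@ · +@@@@+@@@@+@@+@@@@+@@ gives term 8.

@@+@@+@@@@+@@+@@@@+@@@@+@@+@@@@+@@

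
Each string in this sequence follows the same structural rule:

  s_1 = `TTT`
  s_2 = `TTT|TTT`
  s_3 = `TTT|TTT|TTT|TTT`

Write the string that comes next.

s(k+1) = s(k)·|·s(k) — each term doubles the last with '|' between the halves.
Doubling TTT|TTT|TTT|TTT with '|' between the halves:

TTT|TTT|TTT|TTT|TTT|TTT|TTT|TTT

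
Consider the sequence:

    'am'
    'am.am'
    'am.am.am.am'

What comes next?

s(k+1) = s(k)·.·s(k) — each term doubles the last with '.' between the halves.
Doubling am.am.am.am with '.' between the halves:

am.am.am.am.am.am.am.am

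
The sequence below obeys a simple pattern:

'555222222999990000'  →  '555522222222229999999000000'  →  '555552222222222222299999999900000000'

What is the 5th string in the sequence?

The n-th term is n+2 5's then 4n+2 2's then 2n+3 9's then 2n+2 0's (n = 1, 2, …).
For term 5, n = 5, so the run lengths are 7, 22, 13, 12.

555555522222222222222222222229999999999999000000000000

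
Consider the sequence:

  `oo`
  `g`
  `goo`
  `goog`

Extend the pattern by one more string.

This is a Fibonacci-style word recurrence s(k) = s(k−1)·s(k−2): e.g. g·oo = goo.
Continuing: goog · goo gives term 5.

googgoo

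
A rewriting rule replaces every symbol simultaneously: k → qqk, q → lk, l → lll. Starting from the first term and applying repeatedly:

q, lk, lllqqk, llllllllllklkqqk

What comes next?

Replace each of the 16 characters of llllllllllklkqqk in place — lll lll lll lll lll lll lll lll lll lll qqk lll qqk lk lk qqk — and concatenate.

llllllllllllllllllllllllllllllqqklllqqklklkqqk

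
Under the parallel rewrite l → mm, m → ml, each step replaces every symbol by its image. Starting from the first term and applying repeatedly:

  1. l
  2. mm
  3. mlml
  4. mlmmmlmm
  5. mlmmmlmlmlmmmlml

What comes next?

Replace each of the 16 characters of mlmmmlmlmlmmmlml in place — ml mm ml ml ml mm ml mm ml mm ml ml ml mm ml mm — and concatenate.

mlmmmlmlmlmmmlmmmlmmmlmlmlmmmlmm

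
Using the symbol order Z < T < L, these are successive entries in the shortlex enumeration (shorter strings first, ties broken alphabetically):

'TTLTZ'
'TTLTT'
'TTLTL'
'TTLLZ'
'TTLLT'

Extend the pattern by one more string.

Treat TTLLT as a base-3 numeral over the given alphabet and add one, carrying through any trailing L's.

TTLLL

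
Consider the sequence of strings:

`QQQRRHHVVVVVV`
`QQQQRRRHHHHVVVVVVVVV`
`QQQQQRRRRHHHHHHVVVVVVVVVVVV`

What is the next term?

QQQQQQRRRRRHHHHHHHHVVVVVVVVVVVVVVV

Term n consists of n+1 Q's, followed by n R's, followed by 2n-2 H's, followed by 3n V's, where the shown terms are n = 2, 3, 4.
For the next term, n = 5, so the run lengths are 6, 5, 8, 15.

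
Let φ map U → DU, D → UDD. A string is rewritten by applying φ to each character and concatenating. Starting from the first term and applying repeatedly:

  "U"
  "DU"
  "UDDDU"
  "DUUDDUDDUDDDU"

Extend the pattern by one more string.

UDDDUDUUDDUDDDUUDDUDDDUUDDUDDUDDDU

Applying the rule to each of the 13 symbols of DUUDDUDDUDDDU gives the pieces UDD DU DU UDD UDD DU UDD UDD DU UDD UDD UDD DU, which concatenate to the answer.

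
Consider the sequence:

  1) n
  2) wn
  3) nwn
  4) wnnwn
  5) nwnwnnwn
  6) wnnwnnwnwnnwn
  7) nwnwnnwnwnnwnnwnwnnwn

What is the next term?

From term 3 onward, concatenate the second-to-last term with the last: n·wn = nwn, wn·nwn = wnnwn, …
The next term joins wnnwnnwnwnnwn and nwnwnnwnwnnwnnwnwnnwn.

wnnwnnwnwnnwnnwnwnnwnwnnwnnwnwnnwn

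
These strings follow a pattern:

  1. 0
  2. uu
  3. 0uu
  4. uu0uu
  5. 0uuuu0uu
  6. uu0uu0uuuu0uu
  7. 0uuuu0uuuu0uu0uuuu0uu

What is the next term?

uu0uu0uuuu0uu0uuuu0uuuu0uu0uuuu0uu

From term 3 onward, concatenate the second-to-last term with the last: 0·uu = 0uu, uu·0uu = uu0uu, …
So term 8 is uu0uu0uuuu0uu·0uuuu0uuuu0uu0uuuu0uu.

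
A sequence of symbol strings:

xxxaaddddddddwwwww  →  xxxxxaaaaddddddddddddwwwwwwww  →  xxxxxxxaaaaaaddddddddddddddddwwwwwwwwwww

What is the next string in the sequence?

xxxxxxxxxaaaaaaaaddddddddddddddddddddwwwwwwwwwwwwww

The n-th term is 2n-1 x's then 2n-2 a's then 4n d's then 3n-1 w's, where the shown terms are n = 2, 3, 4.
For the next term, n = 5, so the run lengths are 9, 8, 20, 14.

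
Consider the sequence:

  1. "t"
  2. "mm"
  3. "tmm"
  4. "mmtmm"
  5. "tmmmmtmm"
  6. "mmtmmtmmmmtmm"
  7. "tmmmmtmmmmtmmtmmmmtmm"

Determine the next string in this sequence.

This is a Fibonacci-style word recurrence s(k) = s(k−2)·s(k−1): e.g. t·mm = tmm.
So term 8 is mmtmmtmmmmtmm·tmmmmtmmmmtmmtmmmmtmm.

mmtmmtmmmmtmmtmmmmtmmmmtmmtmmmmtmm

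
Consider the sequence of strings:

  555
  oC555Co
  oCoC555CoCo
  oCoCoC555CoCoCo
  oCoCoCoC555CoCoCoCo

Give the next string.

oCoCoCoCoC555CoCoCoCoCo

Each term wraps the previous one in oC on the left and Co on the right.
One more step from oCoCoCoC555CoCoCoCo gives the answer.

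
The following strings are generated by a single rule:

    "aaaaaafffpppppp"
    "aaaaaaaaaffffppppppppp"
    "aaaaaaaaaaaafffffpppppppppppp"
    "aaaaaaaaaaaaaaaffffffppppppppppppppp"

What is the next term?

Each string has the form a^{3n} f^{n+1} p^{3n}, where the shown terms are n = 2, 3, 4, 5.
For the next term, n = 6, so the run lengths are 18, 7, 18.

aaaaaaaaaaaaaaaaaafffffffpppppppppppppppppp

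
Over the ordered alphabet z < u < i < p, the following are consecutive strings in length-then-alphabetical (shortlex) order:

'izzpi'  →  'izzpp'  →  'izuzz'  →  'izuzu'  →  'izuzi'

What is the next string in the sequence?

izuzp

The successor of izuzi increments the rightmost position that isn't already p and resets every position after it to z.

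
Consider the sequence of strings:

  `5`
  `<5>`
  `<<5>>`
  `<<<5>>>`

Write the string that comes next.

<<<<5>>>>

s(k+1) = <·s(k)·>, so each term gains < as a prefix and > as a suffix.
One more step from <<<5>>> gives the answer.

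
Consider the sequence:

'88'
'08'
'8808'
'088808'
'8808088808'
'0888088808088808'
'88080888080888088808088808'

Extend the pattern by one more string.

088808880808880888080888080888088808088808

This is a Fibonacci-style word recurrence s(k) = s(k−2)·s(k−1): e.g. 88·08 = 8808.
The next term joins 0888088808088808 and 88080888080888088808088808.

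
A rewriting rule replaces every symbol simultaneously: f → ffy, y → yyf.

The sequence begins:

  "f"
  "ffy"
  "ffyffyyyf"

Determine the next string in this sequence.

ffyffyyyfffyffyyyfyyfyyfffy

Apply φ to ffyffyyyf symbol by symbol: f→ffy, f→ffy, y→yyf, f→ffy, f→ffy, y→yyf, y→yyf, y→yyf, f→ffy; joined: ffy ffy yyf ffy ffy yyf yyf yyf ffy.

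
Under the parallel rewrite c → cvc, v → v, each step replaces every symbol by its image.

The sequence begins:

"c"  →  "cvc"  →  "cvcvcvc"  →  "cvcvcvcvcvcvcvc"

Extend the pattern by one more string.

Rewriting the 15 symbols of cvcvcvcvcvcvcvc one by one yields cvc v cvc v cvc v cvc v cvc v cvc v cvc v cvc; concatenated:

cvcvcvcvcvcvcvcvcvcvcvcvcvcvcvc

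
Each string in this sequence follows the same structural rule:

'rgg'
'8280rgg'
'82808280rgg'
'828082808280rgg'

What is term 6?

82808280828082808280rgg

The strings grow by a fixed prefix 8280 each time.
From 828082808280rgg, 2 further steps: 828082808280rgg → 8280828082808280rgg → (answer).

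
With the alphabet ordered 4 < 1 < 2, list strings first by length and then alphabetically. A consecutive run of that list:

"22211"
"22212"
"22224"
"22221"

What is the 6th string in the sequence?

Stepping forward 2 times from 22221: 22221 → 22222, then the target.

444444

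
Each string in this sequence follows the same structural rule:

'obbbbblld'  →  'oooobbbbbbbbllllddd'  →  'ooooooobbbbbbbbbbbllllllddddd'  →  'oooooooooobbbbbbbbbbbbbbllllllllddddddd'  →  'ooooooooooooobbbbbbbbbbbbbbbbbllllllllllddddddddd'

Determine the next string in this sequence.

Each string has the form o^{3n-2} b^{3n+2} l^{2n} d^{2n-1} (n = 1, 2, …).
For the next term, n = 6, so the run lengths are 16, 20, 12, 11.

oooooooooooooooobbbbbbbbbbbbbbbbbbbbllllllllllllddddddddddd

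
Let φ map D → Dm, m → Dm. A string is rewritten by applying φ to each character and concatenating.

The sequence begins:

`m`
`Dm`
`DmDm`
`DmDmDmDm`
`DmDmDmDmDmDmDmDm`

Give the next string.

Rewriting the 16 symbols of DmDmDmDmDmDmDmDm one by one yields Dm Dm Dm Dm Dm Dm Dm Dm Dm Dm Dm Dm Dm Dm Dm Dm; concatenated:

DmDmDmDmDmDmDmDmDmDmDmDmDmDmDmDm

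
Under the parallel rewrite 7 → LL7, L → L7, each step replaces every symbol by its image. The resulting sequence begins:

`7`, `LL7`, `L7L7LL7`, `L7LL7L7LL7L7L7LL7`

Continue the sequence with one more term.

φ(L7LL7L7LL7L7L7LL7) expands symbol-by-symbol to L7 LL7 L7 L7 LL7 L7 LL7 L7 L7 LL7 L7 LL7 L7 LL7 L7 L7 LL7; joining the 17 pieces gives the next term.

L7LL7L7L7LL7L7LL7L7L7LL7L7LL7L7LL7L7L7LL7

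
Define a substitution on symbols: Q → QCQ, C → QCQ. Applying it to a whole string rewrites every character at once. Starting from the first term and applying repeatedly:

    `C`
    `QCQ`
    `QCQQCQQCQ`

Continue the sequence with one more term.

Expanding QCQQCQQCQ: Q→QCQ, C→QCQ, Q→QCQ, Q→QCQ, C→QCQ, Q→QCQ, Q→QCQ, C→QCQ, Q→QCQ. Concatenated: QCQ QCQ QCQ QCQ QCQ QCQ QCQ QCQ QCQ.

QCQQCQQCQQCQQCQQCQQCQQCQQCQ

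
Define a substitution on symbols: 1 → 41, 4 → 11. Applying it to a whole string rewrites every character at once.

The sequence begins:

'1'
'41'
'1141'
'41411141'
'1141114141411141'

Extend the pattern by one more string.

41411141414111411141114141411141

Replace each of the 16 characters of 1141114141411141 in place — 41 41 11 41 41 41 11 41 11 41 11 41 41 41 11 41 — and concatenate.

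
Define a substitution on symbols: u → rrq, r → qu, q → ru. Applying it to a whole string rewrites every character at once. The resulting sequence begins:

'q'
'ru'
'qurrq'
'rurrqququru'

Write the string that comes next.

Apply φ to rurrqququru symbol by symbol: r→qu, u→rrq, r→qu, r→qu, q→ru, q→ru, u→rrq, q→ru, u→rrq, r→qu, u→rrq; joined: qu rrq qu qu ru ru rrq ru rrq qu rrq.

qurrqququrururrqrurrqqurrq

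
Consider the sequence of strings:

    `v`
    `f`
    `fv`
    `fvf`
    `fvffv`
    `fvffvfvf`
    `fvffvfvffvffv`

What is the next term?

From term 3 onward, concatenate the last term with the second-to-last: f·v = fv, fv·f = fvf, …
Continuing: fvffvfvffvffv · fvffvfvf gives term 8.

fvffvfvffvffvfvffvfvf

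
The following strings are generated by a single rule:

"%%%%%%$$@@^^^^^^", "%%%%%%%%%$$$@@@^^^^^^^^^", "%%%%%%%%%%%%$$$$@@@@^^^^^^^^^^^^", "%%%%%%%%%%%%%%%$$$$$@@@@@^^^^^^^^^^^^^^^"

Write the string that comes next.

Each string has the form %^{3n} $^{n} @^{n} ^^{3n}, where the shown terms are n = 2, 3, 4, 5.
At n = 6 the blocks have lengths 18, 6, 6, 18.

%%%%%%%%%%%%%%%%%%$$$$$$@@@@@@^^^^^^^^^^^^^^^^^^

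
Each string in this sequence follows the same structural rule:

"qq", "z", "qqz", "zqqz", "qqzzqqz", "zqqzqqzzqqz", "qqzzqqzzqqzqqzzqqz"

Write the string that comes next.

zqqzqqzzqqzqqzzqqzzqqzqqzzqqz

From term 3 onward, concatenate the second-to-last term with the last: qq·z = qqz, z·qqz = zqqz, …
Continuing: zqqzqqzzqqz · qqzzqqzzqqzqqzzqqz gives term 8.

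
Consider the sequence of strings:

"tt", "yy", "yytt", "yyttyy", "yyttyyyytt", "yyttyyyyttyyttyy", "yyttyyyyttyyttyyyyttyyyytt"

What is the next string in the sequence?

yyttyyyyttyyttyyyyttyyyyttyyttyyyyttyyttyy

This is a Fibonacci-style word recurrence s(k) = s(k−1)·s(k−2): e.g. yy·tt = yytt.
So term 8 is yyttyyyyttyyttyyyyttyyyytt·yyttyyyyttyyttyy.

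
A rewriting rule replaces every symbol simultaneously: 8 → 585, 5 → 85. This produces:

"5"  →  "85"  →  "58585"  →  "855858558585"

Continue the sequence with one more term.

Rewriting each symbol of 855858558585: 8→585, 5→85, 5→85, 8→585, 5→85, 8→585, 5→85, 5→85, 8→585, 5→85, 8→585, 5→85, which concatenates to 585 85 85 585 85 585 85 85 585 85 585 85.

58585855858558585855858558585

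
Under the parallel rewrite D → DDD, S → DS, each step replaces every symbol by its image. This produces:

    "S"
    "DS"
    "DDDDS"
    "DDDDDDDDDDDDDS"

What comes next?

DDDDDDDDDDDDDDDDDDDDDDDDDDDDDDDDDDDDDDDDS

Applying the rule to each of the 14 symbols of DDDDDDDDDDDDDS gives the pieces DDD DDD DDD DDD DDD DDD DDD DDD DDD DDD DDD DDD DDD DS, which concatenate to the answer.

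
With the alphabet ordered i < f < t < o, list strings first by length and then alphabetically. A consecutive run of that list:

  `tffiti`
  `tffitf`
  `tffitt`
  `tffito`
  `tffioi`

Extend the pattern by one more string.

tffiof

Treat tffioi as a base-4 numeral over the given alphabet and add one, carrying through any trailing o's.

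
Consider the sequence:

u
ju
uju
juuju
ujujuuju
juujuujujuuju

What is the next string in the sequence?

From term 3 onward, concatenate the second-to-last term with the last: u·ju = uju, ju·uju = juuju, …
So term 7 is ujujuuju·juujuujujuuju.

ujujuujujuujuujujuuju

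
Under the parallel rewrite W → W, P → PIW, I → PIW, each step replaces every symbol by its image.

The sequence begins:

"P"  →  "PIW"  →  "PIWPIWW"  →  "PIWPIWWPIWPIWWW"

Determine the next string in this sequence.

Rewriting the 15 symbols of PIWPIWWPIWPIWWW one by one yields PIW PIW W PIW PIW W W PIW PIW W PIW PIW W W W; concatenated:

PIWPIWWPIWPIWWWPIWPIWWPIWPIWWWW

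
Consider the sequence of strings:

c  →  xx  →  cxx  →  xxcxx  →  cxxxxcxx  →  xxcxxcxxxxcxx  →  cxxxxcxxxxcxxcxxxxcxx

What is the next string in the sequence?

xxcxxcxxxxcxxcxxxxcxxxxcxxcxxxxcxx

From term 3 onward, concatenate the second-to-last term with the last: c·xx = cxx, xx·cxx = xxcxx, …
The next term joins xxcxxcxxxxcxx and cxxxxcxxxxcxxcxxxxcxx.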